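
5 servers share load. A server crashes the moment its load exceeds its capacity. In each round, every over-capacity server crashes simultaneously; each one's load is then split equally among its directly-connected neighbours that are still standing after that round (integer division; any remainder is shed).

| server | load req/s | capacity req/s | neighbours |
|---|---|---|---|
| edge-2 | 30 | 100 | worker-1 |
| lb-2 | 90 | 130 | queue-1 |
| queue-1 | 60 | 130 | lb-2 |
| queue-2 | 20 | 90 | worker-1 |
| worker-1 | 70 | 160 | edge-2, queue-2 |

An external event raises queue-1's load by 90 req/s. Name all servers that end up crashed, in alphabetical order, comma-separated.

Round 1 — queue-1 at 150 > 130. queue-1 crashes.
  queue-1 sheds 150 req/s to lb-2: 150 each.
    lb-2: 90+150 = 240 > 130
Round 2 — lb-2 crashes.
  lb-2 sheds 240 req/s: no online neighbours, lost.
No further crashes.

lb-2, queue-1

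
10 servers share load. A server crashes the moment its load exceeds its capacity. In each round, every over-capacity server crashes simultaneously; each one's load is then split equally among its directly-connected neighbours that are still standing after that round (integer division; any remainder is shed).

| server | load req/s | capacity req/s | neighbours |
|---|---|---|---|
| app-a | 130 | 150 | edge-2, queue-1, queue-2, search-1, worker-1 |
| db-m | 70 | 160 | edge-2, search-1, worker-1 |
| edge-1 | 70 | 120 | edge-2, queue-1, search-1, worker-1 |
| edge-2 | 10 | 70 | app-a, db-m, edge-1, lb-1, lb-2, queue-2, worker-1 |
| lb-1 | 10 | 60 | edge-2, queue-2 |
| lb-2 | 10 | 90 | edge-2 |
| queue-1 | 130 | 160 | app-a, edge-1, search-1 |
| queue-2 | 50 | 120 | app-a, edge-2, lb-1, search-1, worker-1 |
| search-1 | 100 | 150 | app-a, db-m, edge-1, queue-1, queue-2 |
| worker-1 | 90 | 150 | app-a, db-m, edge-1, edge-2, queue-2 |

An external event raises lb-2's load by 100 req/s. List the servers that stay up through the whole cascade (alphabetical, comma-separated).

Round 1 — lb-2 at 110 > 90. lb-2 crashes.
  lb-2 sheds 110 req/s to edge-2: 110 each.
    edge-2: 10+110 = 120 > 70
Round 2 — edge-2 crashes.
  edge-2 sheds 120 req/s to app-a, db-m, edge-1, lb-1, queue-2, worker-1: 20 each.
    app-a: 130+20 = 150 ≤ 150
    db-m: 70+20 = 90 ≤ 160
    edge-1: 70+20 = 90 ≤ 120
    lb-1: 10+20 = 30 ≤ 60
    queue-2: 50+20 = 70 ≤ 120
    worker-1: 90+20 = 110 ≤ 150
No further crashes.

app-a, db-m, edge-1, lb-1, queue-1, queue-2, search-1, worker-1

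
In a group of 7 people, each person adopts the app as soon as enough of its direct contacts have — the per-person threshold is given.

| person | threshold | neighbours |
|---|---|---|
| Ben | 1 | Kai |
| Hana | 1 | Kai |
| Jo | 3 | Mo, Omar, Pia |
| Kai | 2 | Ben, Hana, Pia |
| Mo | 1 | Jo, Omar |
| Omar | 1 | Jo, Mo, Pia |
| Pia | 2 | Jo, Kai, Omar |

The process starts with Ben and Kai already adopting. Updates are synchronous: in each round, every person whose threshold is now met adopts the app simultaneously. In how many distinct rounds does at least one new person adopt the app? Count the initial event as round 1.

2

Round 1 — Ben, Kai adopt the app (initial).
Round 2 — checking thresholds:
  Hana: 1 of 1 neighbours ≥ 1, adopts the app.
  Pia: 1 of 3 neighbours < 2, not yet.
Round 3 — no new adoptions; cascade stops.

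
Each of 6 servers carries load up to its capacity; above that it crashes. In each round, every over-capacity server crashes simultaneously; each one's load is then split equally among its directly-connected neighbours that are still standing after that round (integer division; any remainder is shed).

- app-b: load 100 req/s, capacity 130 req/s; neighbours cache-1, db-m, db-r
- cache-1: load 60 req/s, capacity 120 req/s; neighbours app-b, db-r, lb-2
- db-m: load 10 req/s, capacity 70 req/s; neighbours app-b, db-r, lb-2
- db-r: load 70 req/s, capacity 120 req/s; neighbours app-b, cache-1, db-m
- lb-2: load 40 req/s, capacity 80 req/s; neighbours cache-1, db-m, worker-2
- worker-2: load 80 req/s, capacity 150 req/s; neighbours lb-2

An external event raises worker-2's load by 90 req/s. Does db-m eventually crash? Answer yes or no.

yes

Round 1 — worker-2 at 170 > 150. worker-2 crashes.
  worker-2 sheds 170 req/s to lb-2: 170 each.
    lb-2: 40+170 = 210 > 80
Round 2 — lb-2 crashes.
  lb-2 sheds 210 req/s to cache-1, db-m: 105 each.
    cache-1: 60+105 = 165 > 120
    db-m: 10+105 = 115 > 70
Round 3 — cache-1, db-m crash.
  cache-1 sheds 165 req/s to app-b, db-r: 82 each (1 lost).
    app-b: 100+82 = 182 > 130
    db-r: 70+82 = 152 > 120
  db-m sheds 115 req/s to app-b, db-r: 57 each (1 lost).
    app-b: 182+57 = 239 > 130
    db-r: 152+57 = 209 > 120
Round 4 — app-b, db-r crash.
  app-b sheds 239 req/s: no online neighbours, lost.
  db-r sheds 209 req/s: no online neighbours, lost.
No further crashes.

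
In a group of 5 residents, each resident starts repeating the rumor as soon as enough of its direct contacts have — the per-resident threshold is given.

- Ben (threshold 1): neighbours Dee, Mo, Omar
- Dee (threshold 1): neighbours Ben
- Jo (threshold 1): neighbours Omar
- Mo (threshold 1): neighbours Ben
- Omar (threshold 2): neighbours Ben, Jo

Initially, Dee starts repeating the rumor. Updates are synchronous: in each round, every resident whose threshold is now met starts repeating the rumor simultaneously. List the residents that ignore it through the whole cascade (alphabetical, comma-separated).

Jo, Omar

Round 1 — Dee starts repeating the rumor (initial).
Round 2 — checking thresholds:
  Ben: 1 of 3 neighbours ≥ 1, starts repeating the rumor.
Round 3 — checking thresholds:
  Mo: 1 of 1 neighbours ≥ 1, starts repeating the rumor.
  Omar: 1 of 2 neighbours < 2, holds.
Round 4 — no new spreads; cascade stops.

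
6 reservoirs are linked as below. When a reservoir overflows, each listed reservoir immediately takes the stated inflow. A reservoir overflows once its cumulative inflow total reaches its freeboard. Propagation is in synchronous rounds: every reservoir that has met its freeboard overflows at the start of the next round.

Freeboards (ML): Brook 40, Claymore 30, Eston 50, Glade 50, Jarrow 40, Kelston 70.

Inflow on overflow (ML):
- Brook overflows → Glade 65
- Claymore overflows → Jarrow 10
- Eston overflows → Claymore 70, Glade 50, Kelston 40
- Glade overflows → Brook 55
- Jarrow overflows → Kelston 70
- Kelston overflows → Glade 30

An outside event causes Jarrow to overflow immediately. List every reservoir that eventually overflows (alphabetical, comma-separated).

Round 1 — Jarrow overflows (initial).
  Kelston: +70 → 70 ≥ 70
Round 2 — Kelston overflows.
  Glade: +30 → 30 < 50
No further overflows.

Jarrow, Kelston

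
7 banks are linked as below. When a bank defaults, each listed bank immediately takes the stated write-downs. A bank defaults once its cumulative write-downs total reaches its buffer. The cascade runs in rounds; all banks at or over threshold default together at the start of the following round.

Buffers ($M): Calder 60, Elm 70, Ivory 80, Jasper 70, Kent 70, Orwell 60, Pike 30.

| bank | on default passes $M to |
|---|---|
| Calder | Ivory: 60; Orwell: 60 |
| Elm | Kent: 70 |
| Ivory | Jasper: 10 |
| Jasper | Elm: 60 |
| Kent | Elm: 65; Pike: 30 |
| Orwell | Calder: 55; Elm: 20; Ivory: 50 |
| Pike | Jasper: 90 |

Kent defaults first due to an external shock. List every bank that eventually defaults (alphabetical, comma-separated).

Round 1 — Kent defaults (initial).
  Elm: +65 → 65 < 70
  Pike: +30 → 30 ≥ 30
Round 2 — Pike defaults.
  Jasper: +90 → 90 ≥ 70
Round 3 — Jasper defaults.
  Elm: +60 → 125 ≥ 70
Round 4 — Elm defaults.
No further defaults.

Elm, Jasper, Kent, Pike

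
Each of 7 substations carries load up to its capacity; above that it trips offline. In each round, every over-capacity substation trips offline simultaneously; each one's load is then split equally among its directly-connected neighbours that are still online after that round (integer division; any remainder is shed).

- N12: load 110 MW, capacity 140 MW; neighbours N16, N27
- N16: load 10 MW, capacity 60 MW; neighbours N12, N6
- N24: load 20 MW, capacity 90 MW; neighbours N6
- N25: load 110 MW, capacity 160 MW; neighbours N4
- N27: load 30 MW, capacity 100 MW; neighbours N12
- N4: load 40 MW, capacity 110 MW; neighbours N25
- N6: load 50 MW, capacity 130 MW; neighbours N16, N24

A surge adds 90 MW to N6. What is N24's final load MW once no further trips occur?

Round 1 — N6 at 140 > 130. N6 trips offline.
  N6 sheds 140 MW to N16, N24: 70 each.
    N16: 10+70 = 80 > 60
    N24: 20+70 = 90 ≤ 90
Round 2 — N16 trips offline.
  N16 sheds 80 MW to N12: 80 each.
    N12: 110+80 = 190 > 140
Round 3 — N12 trips offline.
  N12 sheds 190 MW to N27: 190 each.
    N27: 30+190 = 220 > 100
Round 4 — N27 trips offline.
  N27 sheds 220 MW: no online neighbours, lost.
No further trips.

90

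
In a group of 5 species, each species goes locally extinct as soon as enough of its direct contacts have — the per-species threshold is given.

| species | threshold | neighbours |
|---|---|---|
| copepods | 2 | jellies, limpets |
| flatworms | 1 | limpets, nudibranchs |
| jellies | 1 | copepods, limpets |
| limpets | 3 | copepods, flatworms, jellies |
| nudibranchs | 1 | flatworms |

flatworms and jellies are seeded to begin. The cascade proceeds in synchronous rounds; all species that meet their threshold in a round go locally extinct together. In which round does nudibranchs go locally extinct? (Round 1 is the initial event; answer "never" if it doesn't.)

2

Round 1 — flatworms, jellies go locally extinct (initial).
Round 2 — checking thresholds:
  copepods: 1 of 2 neighbours < 2, below threshold.
  limpets: 2 of 3 neighbours < 3, below threshold.
  nudibranchs: 1 of 1 neighbours ≥ 1, goes locally extinct.
Round 3 — no new extinctions; cascade stops.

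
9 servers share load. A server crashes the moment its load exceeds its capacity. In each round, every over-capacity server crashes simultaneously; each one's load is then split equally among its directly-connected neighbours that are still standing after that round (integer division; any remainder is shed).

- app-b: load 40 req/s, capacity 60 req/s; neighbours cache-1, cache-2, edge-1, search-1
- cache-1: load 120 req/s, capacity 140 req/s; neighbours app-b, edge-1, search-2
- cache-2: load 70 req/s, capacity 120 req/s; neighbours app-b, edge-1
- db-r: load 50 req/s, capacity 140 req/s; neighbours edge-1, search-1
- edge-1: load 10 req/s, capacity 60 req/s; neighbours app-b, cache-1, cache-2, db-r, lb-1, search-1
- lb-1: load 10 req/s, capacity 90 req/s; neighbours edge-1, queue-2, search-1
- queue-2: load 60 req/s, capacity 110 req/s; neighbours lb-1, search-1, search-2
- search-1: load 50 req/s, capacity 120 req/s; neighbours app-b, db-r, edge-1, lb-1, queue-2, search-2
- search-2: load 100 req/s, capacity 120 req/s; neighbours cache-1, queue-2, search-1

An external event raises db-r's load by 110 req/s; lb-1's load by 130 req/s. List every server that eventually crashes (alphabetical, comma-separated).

app-b, cache-1, cache-2, db-r, edge-1, lb-1, queue-2, search-1, search-2

Round 1 — db-r at 160 > 140; lb-1 at 140 > 90. db-r, lb-1 crash.
  db-r sheds 160 req/s to edge-1, search-1: 80 each.
    edge-1: 10+80 = 90 > 60
    search-1: 50+80 = 130 > 120
  lb-1 sheds 140 req/s to edge-1, queue-2, search-1: 46 each (2 lost).
    edge-1: 90+46 = 136 > 60
    queue-2: 60+46 = 106 ≤ 110
    search-1: 130+46 = 176 > 120
Round 2 — edge-1, search-1 crash.
  edge-1 sheds 136 req/s to app-b, cache-1, cache-2: 45 each (1 lost).
    app-b: 40+45 = 85 > 60
    cache-1: 120+45 = 165 > 140
    cache-2: 70+45 = 115 ≤ 120
  search-1 sheds 176 req/s to app-b, queue-2, search-2: 58 each (2 lost).
    app-b: 85+58 = 143 > 60
    queue-2: 106+58 = 164 > 110
    search-2: 100+58 = 158 > 120
Round 3 — app-b, cache-1, queue-2, search-2 crash.
  app-b sheds 143 req/s to cache-2: 143 each.
    cache-2: 115+143 = 258 > 120
  cache-1 sheds 165 req/s: no online neighbours, lost.
  queue-2 sheds 164 req/s: no online neighbours, lost.
  search-2 sheds 158 req/s: no online neighbours, lost.
Round 4 — cache-2 crashes.
  cache-2 sheds 258 req/s: no online neighbours, lost.
No further crashes.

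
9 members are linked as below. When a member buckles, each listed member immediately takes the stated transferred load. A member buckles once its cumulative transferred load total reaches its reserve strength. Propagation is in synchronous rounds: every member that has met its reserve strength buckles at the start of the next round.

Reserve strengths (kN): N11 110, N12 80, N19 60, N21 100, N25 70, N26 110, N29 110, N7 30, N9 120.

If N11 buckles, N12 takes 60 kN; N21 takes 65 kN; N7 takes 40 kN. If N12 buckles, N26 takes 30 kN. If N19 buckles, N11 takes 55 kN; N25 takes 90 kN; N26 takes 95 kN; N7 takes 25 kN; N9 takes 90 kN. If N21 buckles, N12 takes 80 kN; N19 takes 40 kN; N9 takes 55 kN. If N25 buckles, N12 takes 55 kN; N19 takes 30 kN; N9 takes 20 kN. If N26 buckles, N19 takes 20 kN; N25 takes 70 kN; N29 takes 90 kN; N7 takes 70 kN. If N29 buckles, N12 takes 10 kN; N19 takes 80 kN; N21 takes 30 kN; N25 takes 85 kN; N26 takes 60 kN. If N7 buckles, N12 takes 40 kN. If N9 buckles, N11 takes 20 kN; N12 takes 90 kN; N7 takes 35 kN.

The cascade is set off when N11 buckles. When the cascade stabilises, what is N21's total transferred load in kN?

65

Round 1 — N11 buckles (initial).
  N12: +60 → 60 < 80
  N21: +65 → 65 < 100
  N7: +40 → 40 ≥ 30
Round 2 — N7 buckles.
  N12: +40 → 100 ≥ 80
Round 3 — N12 buckles.
  N26: +30 → 30 < 110
No further bucklings.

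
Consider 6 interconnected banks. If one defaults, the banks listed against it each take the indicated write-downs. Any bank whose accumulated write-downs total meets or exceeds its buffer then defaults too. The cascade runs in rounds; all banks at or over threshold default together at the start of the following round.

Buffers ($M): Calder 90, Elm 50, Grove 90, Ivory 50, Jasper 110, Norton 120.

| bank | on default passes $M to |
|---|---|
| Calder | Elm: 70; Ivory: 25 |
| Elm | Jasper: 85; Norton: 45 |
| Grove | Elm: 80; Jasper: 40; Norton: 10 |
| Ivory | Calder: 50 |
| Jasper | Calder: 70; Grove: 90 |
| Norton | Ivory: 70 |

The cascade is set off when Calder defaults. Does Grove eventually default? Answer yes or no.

Round 1 — Calder defaults (initial).
  Elm: +70 → 70 ≥ 50
  Ivory: +25 → 25 < 50
Round 2 — Elm defaults.
  Jasper: +85 → 85 < 110
  Norton: +45 → 45 < 120
No further defaults.

no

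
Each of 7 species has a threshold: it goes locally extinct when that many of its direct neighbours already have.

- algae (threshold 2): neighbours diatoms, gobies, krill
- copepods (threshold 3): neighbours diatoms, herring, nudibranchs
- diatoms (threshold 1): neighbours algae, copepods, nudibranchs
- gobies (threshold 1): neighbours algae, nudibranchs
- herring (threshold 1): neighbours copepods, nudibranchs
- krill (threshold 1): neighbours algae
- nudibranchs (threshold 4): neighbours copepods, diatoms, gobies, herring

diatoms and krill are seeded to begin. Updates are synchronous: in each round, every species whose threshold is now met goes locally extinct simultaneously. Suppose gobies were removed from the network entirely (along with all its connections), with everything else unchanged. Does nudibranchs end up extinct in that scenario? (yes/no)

With gobies removed:
Round 1 — diatoms, krill go locally extinct (initial).
Round 2 — checking thresholds:
  algae: 2 of 2 neighbours ≥ 2, goes locally extinct.
  copepods: 1 of 3 neighbours < 3, below threshold.
  nudibranchs: 1 of 3 neighbours < 4, below threshold.
Round 3 — no new extinctions; cascade stops.

no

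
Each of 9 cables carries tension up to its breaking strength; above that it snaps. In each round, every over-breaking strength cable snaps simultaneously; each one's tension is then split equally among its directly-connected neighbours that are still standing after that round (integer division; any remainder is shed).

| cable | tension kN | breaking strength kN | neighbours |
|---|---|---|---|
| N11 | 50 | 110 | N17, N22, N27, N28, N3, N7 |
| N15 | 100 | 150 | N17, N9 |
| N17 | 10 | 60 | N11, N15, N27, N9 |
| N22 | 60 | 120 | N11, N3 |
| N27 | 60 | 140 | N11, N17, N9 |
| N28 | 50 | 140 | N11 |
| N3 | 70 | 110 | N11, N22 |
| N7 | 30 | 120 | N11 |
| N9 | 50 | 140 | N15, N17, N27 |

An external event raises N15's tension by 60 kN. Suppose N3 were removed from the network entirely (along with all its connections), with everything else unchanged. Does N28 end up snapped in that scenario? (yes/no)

With N3 removed:
Round 1 — N15 at 160 > 150. N15 snaps.
  N15 sheds 160 kN to N17, N9: 80 each.
    N17: 10+80 = 90 > 60
    N9: 50+80 = 130 ≤ 140
Round 2 — N17 snaps.
  N17 sheds 90 kN to N11, N27, N9: 30 each.
    N11: 50+30 = 80 ≤ 110
    N27: 60+30 = 90 ≤ 140
    N9: 130+30 = 160 > 140
Round 3 — N9 snaps.
  N9 sheds 160 kN to N27: 160 each.
    N27: 90+160 = 250 > 140
Round 4 — N27 snaps.
  N27 sheds 250 kN to N11: 250 each.
    N11: 80+250 = 330 > 110
Round 5 — N11 snaps.
  N11 sheds 330 kN to N22, N28, N7: 110 each.
    N22: 60+110 = 170 > 120
    N28: 50+110 = 160 > 140
    N7: 30+110 = 140 > 120
Round 6 — N22, N28, N7 snap.
  N22 sheds 170 kN: no online neighbours, lost.
  N28 sheds 160 kN: no online neighbours, lost.
  N7 sheds 140 kN: no online neighbours, lost.
No further breaks.

yes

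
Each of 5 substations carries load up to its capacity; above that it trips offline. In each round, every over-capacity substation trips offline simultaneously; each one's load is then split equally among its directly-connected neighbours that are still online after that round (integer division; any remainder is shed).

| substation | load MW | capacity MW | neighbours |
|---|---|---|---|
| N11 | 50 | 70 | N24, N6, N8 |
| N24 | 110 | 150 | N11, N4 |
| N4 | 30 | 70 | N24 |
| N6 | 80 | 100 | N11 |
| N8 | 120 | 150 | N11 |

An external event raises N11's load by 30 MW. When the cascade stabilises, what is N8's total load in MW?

146

Round 1 — N11 at 80 > 70. N11 trips offline.
  N11 sheds 80 MW to N24, N6, N8: 26 each (2 lost).
    N24: 110+26 = 136 ≤ 150
    N6: 80+26 = 106 > 100
    N8: 120+26 = 146 ≤ 150
Round 2 — N6 trips offline.
  N6 sheds 106 MW: no online neighbours, lost.
No further trips.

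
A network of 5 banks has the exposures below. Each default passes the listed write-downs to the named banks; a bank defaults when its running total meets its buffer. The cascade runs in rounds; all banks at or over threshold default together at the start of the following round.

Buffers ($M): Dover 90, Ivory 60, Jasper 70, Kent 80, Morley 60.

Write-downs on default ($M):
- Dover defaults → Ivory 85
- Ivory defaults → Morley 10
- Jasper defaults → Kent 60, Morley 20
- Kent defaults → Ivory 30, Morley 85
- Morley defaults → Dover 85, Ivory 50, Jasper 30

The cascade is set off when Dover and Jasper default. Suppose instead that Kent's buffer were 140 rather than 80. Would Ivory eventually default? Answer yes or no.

With Kent's buffer at 140:
Round 1 — Dover, Jasper default (initial).
  Ivory: +85 → 85 ≥ 60
  Kent: +60 → 60 < 140
  Morley: +20 → 20 < 60
Round 2 — Ivory defaults.
  Morley: +10 → 30 < 60
No further defaults.

yes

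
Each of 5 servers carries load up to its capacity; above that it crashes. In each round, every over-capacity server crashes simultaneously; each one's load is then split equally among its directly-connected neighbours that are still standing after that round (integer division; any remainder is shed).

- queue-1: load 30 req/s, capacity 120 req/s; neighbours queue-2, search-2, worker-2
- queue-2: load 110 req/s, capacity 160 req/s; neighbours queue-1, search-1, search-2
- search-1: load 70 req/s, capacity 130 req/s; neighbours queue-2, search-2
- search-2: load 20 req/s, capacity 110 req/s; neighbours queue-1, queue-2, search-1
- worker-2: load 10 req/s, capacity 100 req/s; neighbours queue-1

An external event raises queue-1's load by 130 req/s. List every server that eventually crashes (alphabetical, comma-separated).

Round 1 — queue-1 at 160 > 120. queue-1 crashes.
  queue-1 sheds 160 req/s to queue-2, search-2, worker-2: 53 each (1 lost).
    queue-2: 110+53 = 163 > 160
    search-2: 20+53 = 73 ≤ 110
    worker-2: 10+53 = 63 ≤ 100
Round 2 — queue-2 crashes.
  queue-2 sheds 163 req/s to search-1, search-2: 81 each (1 lost).
    search-1: 70+81 = 151 > 130
    search-2: 73+81 = 154 > 110
Round 3 — search-1, search-2 crash.
  search-1 sheds 151 req/s: no online neighbours, lost.
  search-2 sheds 154 req/s: no online neighbours, lost.
No further crashes.

queue-1, queue-2, search-1, search-2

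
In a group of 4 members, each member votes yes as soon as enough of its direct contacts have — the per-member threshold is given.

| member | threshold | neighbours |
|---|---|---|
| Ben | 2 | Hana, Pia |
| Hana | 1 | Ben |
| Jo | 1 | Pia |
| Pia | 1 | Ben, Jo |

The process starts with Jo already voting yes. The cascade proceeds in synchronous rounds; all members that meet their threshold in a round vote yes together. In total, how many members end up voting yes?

2

Round 1 — Jo votes yes (initial).
Round 2 — checking thresholds:
  Pia: 1 of 2 neighbours ≥ 1, votes yes.
Round 3 — no new yes votes; cascade stops.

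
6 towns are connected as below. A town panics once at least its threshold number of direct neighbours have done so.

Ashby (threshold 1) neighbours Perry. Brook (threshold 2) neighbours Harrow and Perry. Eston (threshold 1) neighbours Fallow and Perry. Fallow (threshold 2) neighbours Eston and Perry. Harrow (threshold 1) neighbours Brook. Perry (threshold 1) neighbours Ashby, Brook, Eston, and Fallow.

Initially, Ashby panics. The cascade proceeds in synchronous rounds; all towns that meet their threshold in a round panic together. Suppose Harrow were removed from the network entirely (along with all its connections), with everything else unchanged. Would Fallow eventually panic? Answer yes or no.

yes

With Harrow removed:
Round 1 — Ashby panics (initial).
Round 2 — checking thresholds:
  Perry: 1 of 4 neighbours ≥ 1, panics.
Round 3 — checking thresholds:
  Brook: 1 of 1 neighbours < 2, not yet.
  Eston: 1 of 2 neighbours ≥ 1, panics.
  Fallow: 1 of 2 neighbours < 2, not yet.
Round 4 — checking thresholds:
  Brook: 1 of 1 neighbours < 2, not yet.
  Fallow: 2 of 2 neighbours ≥ 2, panics.
Round 5 — no new panics; cascade stops.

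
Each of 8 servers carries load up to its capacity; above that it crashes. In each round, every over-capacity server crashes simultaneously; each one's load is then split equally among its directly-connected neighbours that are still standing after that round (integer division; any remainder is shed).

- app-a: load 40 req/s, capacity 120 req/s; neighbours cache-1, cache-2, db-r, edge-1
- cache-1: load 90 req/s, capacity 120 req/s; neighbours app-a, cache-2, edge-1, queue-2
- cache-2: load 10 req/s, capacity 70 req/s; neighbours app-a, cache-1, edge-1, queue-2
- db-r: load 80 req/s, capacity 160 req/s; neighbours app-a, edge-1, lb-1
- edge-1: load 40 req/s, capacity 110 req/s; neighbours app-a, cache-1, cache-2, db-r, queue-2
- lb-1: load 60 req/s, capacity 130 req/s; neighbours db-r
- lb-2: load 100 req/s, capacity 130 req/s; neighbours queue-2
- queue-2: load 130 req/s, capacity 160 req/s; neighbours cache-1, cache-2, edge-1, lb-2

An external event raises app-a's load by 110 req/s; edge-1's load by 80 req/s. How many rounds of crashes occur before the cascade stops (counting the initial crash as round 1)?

4

Round 1 — app-a at 150 > 120; edge-1 at 120 > 110. app-a, edge-1 crash.
  app-a sheds 150 req/s to cache-1, cache-2, db-r: 50 each.
    cache-1: 90+50 = 140 > 120
    cache-2: 10+50 = 60 ≤ 70
    db-r: 80+50 = 130 ≤ 160
  edge-1 sheds 120 req/s to cache-1, cache-2, db-r, queue-2: 30 each.
    cache-1: 140+30 = 170 > 120
    cache-2: 60+30 = 90 > 70
    db-r: 130+30 = 160 ≤ 160
    queue-2: 130+30 = 160 ≤ 160
Round 2 — cache-1, cache-2 crash.
  cache-1 sheds 170 req/s to queue-2: 170 each.
    queue-2: 160+170 = 330 > 160
  cache-2 sheds 90 req/s to queue-2: 90 each.
    queue-2: 330+90 = 420 > 160
Round 3 — queue-2 crashes.
  queue-2 sheds 420 req/s to lb-2: 420 each.
    lb-2: 100+420 = 520 > 130
Round 4 — lb-2 crashes.
  lb-2 sheds 520 req/s: no online neighbours, lost.
No further crashes.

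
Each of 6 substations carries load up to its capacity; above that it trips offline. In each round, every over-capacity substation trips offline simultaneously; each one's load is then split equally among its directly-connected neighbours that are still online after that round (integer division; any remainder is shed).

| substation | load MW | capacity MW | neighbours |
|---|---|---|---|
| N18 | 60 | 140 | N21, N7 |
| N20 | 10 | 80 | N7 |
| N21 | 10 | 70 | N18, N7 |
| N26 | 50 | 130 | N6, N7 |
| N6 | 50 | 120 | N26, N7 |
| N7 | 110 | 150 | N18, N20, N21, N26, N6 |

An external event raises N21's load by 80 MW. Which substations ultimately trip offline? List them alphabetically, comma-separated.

N18, N21, N7

Round 1 — N21 at 90 > 70. N21 trips offline.
  N21 sheds 90 MW to N18, N7: 45 each.
    N18: 60+45 = 105 ≤ 140
    N7: 110+45 = 155 > 150
Round 2 — N7 trips offline.
  N7 sheds 155 MW to N18, N20, N26, N6: 38 each (3 lost).
    N18: 105+38 = 143 > 140
    N20: 10+38 = 48 ≤ 80
    N26: 50+38 = 88 ≤ 130
    N6: 50+38 = 88 ≤ 120
Round 3 — N18 trips offline.
  N18 sheds 143 MW: no online neighbours, lost.
No further trips.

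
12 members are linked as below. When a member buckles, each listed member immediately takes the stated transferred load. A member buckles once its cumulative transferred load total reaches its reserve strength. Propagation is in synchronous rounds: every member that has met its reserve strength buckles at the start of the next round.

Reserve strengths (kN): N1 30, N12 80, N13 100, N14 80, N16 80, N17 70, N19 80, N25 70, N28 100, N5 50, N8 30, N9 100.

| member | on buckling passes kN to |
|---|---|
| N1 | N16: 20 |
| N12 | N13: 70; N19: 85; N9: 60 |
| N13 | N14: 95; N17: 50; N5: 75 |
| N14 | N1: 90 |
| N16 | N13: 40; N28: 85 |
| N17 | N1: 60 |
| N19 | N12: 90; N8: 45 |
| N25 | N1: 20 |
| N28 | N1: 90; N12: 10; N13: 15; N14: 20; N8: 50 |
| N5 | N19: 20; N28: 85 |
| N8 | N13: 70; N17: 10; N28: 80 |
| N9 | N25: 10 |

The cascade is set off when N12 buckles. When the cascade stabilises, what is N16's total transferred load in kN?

Round 1 — N12 buckles (initial).
  N13: +70 → 70 < 100
  N19: +85 → 85 ≥ 80
  N9: +60 → 60 < 100
Round 2 — N19 buckles.
  N8: +45 → 45 ≥ 30
Round 3 — N8 buckles.
  N13: +70 → 140 ≥ 100
  N17: +10 → 10 < 70
  N28: +80 → 80 < 100
Round 4 — N13 buckles.
  N14: +95 → 95 ≥ 80
  N17: +50 → 60 < 70
  N5: +75 → 75 ≥ 50
Round 5 — N14, N5 buckle.
  N1: +90 → 90 ≥ 30
  N28: +85 → 165 ≥ 100
Round 6 — N1, N28 buckle.
  N16: +20 → 20 < 80
No further bucklings.

20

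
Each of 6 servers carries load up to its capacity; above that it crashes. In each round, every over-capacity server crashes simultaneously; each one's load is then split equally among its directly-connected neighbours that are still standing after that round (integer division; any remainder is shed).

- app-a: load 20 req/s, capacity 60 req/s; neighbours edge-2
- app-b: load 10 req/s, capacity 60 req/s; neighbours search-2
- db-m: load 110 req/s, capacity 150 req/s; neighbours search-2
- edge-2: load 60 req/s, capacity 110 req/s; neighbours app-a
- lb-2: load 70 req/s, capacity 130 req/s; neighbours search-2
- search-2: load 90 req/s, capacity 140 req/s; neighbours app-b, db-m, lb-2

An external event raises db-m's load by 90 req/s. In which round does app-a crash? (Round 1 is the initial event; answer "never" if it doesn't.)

never

Round 1 — db-m at 200 > 150. db-m crashes.
  db-m sheds 200 req/s to search-2: 200 each.
    search-2: 90+200 = 290 > 140
Round 2 — search-2 crashes.
  search-2 sheds 290 req/s to app-b, lb-2: 145 each.
    app-b: 10+145 = 155 > 60
    lb-2: 70+145 = 215 > 130
Round 3 — app-b, lb-2 crash.
  app-b sheds 155 req/s: no online neighbours, lost.
  lb-2 sheds 215 req/s: no online neighbours, lost.
No further crashes.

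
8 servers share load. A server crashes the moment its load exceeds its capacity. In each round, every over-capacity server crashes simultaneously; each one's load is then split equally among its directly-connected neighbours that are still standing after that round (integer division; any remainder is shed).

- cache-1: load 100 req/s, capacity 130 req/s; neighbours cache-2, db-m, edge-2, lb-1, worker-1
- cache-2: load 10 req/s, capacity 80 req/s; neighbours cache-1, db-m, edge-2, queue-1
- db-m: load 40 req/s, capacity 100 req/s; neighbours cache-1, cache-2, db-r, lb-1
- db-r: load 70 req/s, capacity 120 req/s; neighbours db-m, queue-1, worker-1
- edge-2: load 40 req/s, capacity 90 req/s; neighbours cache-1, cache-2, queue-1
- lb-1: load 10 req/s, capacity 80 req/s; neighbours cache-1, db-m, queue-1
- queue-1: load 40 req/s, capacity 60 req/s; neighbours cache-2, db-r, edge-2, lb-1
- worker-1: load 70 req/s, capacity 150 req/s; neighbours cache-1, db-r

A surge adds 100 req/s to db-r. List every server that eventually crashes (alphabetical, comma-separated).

db-r, queue-1

Round 1 — db-r at 170 > 120. db-r crashes.
  db-r sheds 170 req/s to db-m, queue-1, worker-1: 56 each (2 lost).
    db-m: 40+56 = 96 ≤ 100
    queue-1: 40+56 = 96 > 60
    worker-1: 70+56 = 126 ≤ 150
Round 2 — queue-1 crashes.
  queue-1 sheds 96 req/s to cache-2, edge-2, lb-1: 32 each.
    cache-2: 10+32 = 42 ≤ 80
    edge-2: 40+32 = 72 ≤ 90
    lb-1: 10+32 = 42 ≤ 80
No further crashes.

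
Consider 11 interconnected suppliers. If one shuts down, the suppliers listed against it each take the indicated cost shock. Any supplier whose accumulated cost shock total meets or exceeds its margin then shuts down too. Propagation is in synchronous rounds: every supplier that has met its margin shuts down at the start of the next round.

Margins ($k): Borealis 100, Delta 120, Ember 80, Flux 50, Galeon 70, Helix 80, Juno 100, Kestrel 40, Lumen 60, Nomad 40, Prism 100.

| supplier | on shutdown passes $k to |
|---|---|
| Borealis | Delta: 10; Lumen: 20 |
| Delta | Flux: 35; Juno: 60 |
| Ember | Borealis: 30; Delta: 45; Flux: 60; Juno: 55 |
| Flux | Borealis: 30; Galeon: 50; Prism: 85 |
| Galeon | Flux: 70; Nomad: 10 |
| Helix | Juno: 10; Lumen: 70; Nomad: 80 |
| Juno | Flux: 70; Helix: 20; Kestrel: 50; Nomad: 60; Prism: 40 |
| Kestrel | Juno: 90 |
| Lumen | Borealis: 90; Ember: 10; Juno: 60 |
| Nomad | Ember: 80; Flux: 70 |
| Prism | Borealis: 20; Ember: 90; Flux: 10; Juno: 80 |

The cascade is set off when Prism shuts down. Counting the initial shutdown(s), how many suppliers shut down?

6

Round 1 — Prism shuts down (initial).
  Borealis: +20 → 20 < 100
  Ember: +90 → 90 ≥ 80
  Flux: +10 → 10 < 50
  Juno: +80 → 80 < 100
Round 2 — Ember shuts down.
  Borealis: +30 → 50 < 100
  Delta: +45 → 45 < 120
  Flux: +60 → 70 ≥ 50
  Juno: +55 → 135 ≥ 100
Round 3 — Flux, Juno shut down.
  Borealis: +30 → 80 < 100
  Galeon: +50 → 50 < 70
  Helix: +20 → 20 < 80
  Kestrel: +50 → 50 ≥ 40
  Nomad: +60 → 60 ≥ 40
Round 4 — Kestrel, Nomad shut down.
No further shutdowns.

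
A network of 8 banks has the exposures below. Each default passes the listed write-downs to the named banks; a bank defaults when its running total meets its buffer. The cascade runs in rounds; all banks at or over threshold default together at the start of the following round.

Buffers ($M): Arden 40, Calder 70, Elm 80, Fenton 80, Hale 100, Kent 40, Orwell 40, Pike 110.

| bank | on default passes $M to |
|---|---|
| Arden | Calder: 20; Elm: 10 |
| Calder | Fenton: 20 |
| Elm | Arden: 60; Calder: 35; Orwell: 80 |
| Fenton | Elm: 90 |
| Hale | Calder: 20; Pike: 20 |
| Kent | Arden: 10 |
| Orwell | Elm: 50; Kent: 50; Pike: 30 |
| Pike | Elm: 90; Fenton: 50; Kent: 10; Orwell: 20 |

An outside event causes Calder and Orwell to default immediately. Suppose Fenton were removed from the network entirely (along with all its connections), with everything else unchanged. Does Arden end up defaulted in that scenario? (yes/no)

With Fenton removed:
Round 1 — Calder, Orwell default (initial).
  Elm: +50 → 50 < 80
  Kent: +50 → 50 ≥ 40
  Pike: +30 → 30 < 110
Round 2 — Kent defaults.
  Arden: +10 → 10 < 40
No further defaults.

no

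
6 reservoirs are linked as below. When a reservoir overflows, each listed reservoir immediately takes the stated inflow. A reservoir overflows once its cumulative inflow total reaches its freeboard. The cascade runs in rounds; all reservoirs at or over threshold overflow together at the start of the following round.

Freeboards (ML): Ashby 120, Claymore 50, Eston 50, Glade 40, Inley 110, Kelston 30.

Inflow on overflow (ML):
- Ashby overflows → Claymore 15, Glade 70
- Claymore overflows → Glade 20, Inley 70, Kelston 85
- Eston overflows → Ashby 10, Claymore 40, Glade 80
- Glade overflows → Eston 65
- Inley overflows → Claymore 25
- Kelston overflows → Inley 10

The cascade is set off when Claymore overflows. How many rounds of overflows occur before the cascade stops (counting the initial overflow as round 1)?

2

Round 1 — Claymore overflows (initial).
  Glade: +20 → 20 < 40
  Inley: +70 → 70 < 110
  Kelston: +85 → 85 ≥ 30
Round 2 — Kelston overflows.
  Inley: +10 → 80 < 110
No further overflows.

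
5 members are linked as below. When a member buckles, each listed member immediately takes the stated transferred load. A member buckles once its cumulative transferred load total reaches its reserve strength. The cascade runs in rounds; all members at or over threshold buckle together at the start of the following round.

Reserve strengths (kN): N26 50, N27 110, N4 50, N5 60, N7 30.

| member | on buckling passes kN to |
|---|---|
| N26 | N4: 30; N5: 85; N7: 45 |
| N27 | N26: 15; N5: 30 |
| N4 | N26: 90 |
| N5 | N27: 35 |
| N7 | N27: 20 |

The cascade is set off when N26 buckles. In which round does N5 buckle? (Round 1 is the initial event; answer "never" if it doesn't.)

2

Round 1 — N26 buckles (initial).
  N4: +30 → 30 < 50
  N5: +85 → 85 ≥ 60
  N7: +45 → 45 ≥ 30
Round 2 — N5, N7 buckle.
  N27: +35+20 → 55 < 110
No further bucklings.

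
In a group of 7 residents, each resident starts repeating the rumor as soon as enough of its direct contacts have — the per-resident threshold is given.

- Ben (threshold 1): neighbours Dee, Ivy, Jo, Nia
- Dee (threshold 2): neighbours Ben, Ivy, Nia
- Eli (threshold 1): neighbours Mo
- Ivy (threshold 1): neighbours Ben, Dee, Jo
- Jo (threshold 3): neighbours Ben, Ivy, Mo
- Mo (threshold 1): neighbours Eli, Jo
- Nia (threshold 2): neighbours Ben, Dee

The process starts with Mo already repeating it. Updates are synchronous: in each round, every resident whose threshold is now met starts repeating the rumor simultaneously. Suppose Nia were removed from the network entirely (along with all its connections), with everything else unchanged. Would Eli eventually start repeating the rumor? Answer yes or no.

With Nia removed:
Round 1 — Mo starts repeating the rumor (initial).
Round 2 — checking thresholds:
  Eli: 1 of 1 neighbours ≥ 1, starts repeating the rumor.
  Jo: 1 of 3 neighbours < 3, holds.
Round 3 — no new spreads; cascade stops.

yes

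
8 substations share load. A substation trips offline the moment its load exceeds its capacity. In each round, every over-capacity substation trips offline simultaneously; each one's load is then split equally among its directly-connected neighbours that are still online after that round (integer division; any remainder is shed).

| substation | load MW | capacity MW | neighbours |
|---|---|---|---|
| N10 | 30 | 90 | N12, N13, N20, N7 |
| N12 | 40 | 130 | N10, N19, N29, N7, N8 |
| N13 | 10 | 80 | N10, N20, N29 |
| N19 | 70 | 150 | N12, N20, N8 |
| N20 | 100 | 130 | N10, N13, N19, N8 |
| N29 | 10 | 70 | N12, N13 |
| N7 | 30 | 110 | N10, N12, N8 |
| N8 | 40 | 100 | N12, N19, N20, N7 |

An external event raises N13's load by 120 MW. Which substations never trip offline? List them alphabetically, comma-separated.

Round 1 — N13 at 130 > 80. N13 trips offline.
  N13 sheds 130 MW to N10, N20, N29: 43 each (1 lost).
    N10: 30+43 = 73 ≤ 90
    N20: 100+43 = 143 > 130
    N29: 10+43 = 53 ≤ 70
Round 2 — N20 trips offline.
  N20 sheds 143 MW to N10, N19, N8: 47 each (2 lost).
    N10: 73+47 = 120 > 90
    N19: 70+47 = 117 ≤ 150
    N8: 40+47 = 87 ≤ 100
Round 3 — N10 trips offline.
  N10 sheds 120 MW to N12, N7: 60 each.
    N12: 40+60 = 100 ≤ 130
    N7: 30+60 = 90 ≤ 110
No further trips.

N12, N19, N29, N7, N8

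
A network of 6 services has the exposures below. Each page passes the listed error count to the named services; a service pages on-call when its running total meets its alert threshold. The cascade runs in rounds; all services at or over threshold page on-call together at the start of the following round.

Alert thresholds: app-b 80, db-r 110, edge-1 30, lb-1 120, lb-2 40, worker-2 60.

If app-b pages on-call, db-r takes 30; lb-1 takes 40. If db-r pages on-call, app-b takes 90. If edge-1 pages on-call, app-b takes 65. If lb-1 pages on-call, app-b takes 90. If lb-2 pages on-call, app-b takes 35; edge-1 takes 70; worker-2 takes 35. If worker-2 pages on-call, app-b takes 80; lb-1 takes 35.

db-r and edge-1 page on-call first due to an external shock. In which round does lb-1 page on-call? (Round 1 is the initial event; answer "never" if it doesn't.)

never

Round 1 — db-r, edge-1 page on-call (initial).
  app-b: +90+65 → 155 ≥ 80
Round 2 — app-b pages on-call.
  lb-1: +40 → 40 < 120
No further pages.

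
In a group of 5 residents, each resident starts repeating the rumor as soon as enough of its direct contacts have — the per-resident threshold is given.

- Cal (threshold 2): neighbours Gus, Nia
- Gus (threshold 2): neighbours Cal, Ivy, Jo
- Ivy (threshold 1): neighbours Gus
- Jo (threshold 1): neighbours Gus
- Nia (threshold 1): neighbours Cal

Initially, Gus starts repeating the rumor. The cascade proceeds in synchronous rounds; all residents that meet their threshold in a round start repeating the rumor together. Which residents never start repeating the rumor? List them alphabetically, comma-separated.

Cal, Nia

Round 1 — Gus starts repeating the rumor (initial).
Round 2 — checking thresholds:
  Cal: 1 of 2 neighbours < 2, holds.
  Ivy: 1 of 1 neighbours ≥ 1, starts repeating the rumor.
  Jo: 1 of 1 neighbours ≥ 1, starts repeating the rumor.
Round 3 — no new spreads; cascade stops.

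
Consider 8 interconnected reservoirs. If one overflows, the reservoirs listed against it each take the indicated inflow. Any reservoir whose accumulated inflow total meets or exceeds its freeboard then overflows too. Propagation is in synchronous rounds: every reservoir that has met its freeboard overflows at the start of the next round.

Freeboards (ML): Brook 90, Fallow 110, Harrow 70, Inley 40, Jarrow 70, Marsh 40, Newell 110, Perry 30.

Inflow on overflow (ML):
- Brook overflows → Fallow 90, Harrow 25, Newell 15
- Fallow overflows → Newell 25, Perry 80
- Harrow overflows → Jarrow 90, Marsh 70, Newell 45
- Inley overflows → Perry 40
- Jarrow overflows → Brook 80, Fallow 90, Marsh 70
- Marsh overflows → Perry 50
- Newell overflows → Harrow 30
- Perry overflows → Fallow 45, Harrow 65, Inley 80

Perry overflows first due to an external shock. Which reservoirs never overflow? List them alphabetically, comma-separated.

Brook, Fallow, Harrow, Jarrow, Marsh, Newell

Round 1 — Perry overflows (initial).
  Fallow: +45 → 45 < 110
  Harrow: +65 → 65 < 70
  Inley: +80 → 80 ≥ 40
Round 2 — Inley overflows.
No further overflows.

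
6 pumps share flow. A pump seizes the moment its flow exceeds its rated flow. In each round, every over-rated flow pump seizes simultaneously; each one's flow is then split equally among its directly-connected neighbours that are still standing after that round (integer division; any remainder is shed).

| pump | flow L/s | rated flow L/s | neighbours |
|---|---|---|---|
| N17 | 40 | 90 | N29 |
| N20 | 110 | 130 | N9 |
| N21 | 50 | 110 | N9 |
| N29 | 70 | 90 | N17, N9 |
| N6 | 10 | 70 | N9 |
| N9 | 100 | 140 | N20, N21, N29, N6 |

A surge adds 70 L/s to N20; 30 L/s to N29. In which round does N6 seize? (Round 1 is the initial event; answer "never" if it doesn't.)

Round 1 — N20 at 180 > 130; N29 at 100 > 90. N20, N29 seize.
  N20 sheds 180 L/s to N9: 180 each.
    N9: 100+180 = 280 > 140
  N29 sheds 100 L/s to N17, N9: 50 each.
    N17: 40+50 = 90 ≤ 90
    N9: 280+50 = 330 > 140
Round 2 — N9 seizes.
  N9 sheds 330 L/s to N21, N6: 165 each.
    N21: 50+165 = 215 > 110
    N6: 10+165 = 175 > 70
Round 3 — N21, N6 seize.
  N21 sheds 215 L/s: no online neighbours, lost.
  N6 sheds 175 L/s: no online neighbours, lost.
No further seizures.

3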